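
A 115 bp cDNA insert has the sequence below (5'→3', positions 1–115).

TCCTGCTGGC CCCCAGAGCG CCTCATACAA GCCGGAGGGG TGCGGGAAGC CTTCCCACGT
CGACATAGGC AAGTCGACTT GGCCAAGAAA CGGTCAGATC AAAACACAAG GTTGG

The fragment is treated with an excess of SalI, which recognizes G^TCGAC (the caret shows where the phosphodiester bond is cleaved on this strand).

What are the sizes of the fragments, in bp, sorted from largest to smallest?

59, 42, 14 bp

SalI sites (GTCGAC) start at positions 59, 73.
SalI cuts after the first base of each site, so after positions 59, 73.
Linear molecule, 2 cuts → 3 fragments:
  1–59 → 59 bp
  60–73 → 14 bp
  74–115 → 42 bp
Sorted largest to smallest: 59, 42, 14 bp.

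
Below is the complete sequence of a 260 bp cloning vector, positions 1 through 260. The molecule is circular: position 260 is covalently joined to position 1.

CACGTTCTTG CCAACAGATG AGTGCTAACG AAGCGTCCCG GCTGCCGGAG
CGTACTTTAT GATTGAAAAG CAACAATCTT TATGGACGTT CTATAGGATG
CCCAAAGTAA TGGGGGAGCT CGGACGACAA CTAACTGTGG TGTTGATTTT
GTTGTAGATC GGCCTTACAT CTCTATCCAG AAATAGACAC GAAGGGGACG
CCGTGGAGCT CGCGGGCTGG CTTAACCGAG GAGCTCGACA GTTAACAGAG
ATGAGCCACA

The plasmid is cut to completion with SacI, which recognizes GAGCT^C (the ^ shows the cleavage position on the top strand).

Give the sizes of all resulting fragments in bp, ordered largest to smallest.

SacI sites (GAGCTC) start at positions 116, 206, 231.
SacI cuts after base 5 of each site (before the last base), so after positions 120, 210, 235.
Circular molecule, 3 cuts → 3 fragments:
  121–210 → 90 bp
  211–235 → 25 bp
  236–260 then 1–120 → 25 + 120 = 145 bp
Sorted largest to smallest: 145, 90, 25 bp.

145, 90, 25 bp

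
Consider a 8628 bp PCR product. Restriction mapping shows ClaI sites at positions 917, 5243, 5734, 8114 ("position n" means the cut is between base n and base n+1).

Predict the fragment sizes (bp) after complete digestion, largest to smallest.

4326, 2380, 917, 514, 491 bp

Linear molecule, 4 cuts → 5 fragments:
  917 − 0 = 917 bp
  5243 − 917 = 4326 bp
  5734 − 5243 = 491 bp
  8114 − 5734 = 2380 bp
  8628 − 8114 = 514 bp
Sorted largest to smallest: 4326, 2380, 917, 514, 491 bp.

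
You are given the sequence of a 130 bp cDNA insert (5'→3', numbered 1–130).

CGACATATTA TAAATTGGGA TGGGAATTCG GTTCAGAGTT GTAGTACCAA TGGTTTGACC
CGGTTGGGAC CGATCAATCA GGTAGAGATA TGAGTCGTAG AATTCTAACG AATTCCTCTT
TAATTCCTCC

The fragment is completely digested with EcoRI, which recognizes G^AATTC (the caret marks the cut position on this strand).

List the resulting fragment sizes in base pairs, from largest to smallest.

EcoRI sites (GAATTC) start at positions 24, 100, 110.
EcoRI cuts after the first base of each site, so after positions 24, 100, 110.
Linear molecule, 3 cuts → 4 fragments:
  1–24 → 24 bp
  25–100 → 76 bp
  101–110 → 10 bp
  111–130 → 20 bp
Sorted largest to smallest: 76, 24, 20, 10 bp.

76, 24, 20, 10 bp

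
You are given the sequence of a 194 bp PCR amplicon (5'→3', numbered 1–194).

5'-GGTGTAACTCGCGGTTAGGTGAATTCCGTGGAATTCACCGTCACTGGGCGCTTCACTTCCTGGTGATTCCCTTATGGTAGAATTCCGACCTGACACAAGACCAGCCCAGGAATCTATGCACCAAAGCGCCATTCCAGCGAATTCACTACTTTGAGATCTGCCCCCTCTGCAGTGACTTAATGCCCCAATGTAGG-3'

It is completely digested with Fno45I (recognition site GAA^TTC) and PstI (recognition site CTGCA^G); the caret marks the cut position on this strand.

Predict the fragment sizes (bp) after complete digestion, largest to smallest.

Fno45I sites (GAATTC) start at positions 21, 31, 80, 139.
Fno45I cuts after base 3 of each site, so after positions 23, 33, 82, 141.
The PstI site (CTGCAG) starts at position 167.
PstI cuts after base 5 of each site (before the last base), so after position 171.
Combined cut positions: 23, 33, 82, 141, 171.
Linear molecule, 5 cuts → 6 fragments:
  1–23 → 23 bp
  24–33 → 10 bp
  34–82 → 49 bp
  83–141 → 59 bp
  142–171 → 30 bp
  172–194 → 23 bp
Sorted largest to smallest: 59, 49, 30, 23, 23, 10 bp.

59, 49, 30, 23, 23, 10 bp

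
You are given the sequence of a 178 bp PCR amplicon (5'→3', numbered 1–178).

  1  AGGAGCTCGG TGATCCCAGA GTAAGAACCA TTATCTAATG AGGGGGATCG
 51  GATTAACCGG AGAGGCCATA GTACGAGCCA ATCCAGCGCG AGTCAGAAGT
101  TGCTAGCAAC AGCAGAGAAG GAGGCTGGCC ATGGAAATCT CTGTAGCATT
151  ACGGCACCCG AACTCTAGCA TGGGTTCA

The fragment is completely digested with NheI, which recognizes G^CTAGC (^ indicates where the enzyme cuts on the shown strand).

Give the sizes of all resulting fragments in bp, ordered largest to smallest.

102, 76 bp

The NheI site (GCTAGC) starts at position 102.
NheI cuts after the first base of each site, so after position 102.
Linear molecule, 1 cut → 2 fragments:
  1–102 → 102 bp
  103–178 → 76 bp
Sorted largest to smallest: 102, 76 bp.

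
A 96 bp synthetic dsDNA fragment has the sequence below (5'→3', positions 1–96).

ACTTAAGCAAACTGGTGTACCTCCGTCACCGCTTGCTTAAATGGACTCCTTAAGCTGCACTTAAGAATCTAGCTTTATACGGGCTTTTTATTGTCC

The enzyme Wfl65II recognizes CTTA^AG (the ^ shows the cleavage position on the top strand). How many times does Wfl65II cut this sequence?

3

CTTAAG occurs starting at positions 2, 49, 60.
Wfl65II cuts at 3 sites.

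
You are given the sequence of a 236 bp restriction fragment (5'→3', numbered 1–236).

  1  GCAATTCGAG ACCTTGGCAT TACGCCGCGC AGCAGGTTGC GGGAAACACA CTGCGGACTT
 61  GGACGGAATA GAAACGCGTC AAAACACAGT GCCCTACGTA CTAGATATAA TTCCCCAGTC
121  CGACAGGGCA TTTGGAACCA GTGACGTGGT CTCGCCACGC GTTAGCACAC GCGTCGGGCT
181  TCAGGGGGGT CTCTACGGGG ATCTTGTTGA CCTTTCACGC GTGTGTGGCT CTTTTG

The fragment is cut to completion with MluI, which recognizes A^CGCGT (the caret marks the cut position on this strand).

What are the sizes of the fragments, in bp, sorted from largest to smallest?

83, 74, 48, 19, 12 bp

MluI sites (ACGCGT) start at positions 74, 157, 169, 217.
MluI cuts after the first base of each site, so after positions 74, 157, 169, 217.
Linear molecule, 4 cuts → 5 fragments:
  1–74 → 74 bp
  75–157 → 83 bp
  158–169 → 12 bp
  170–217 → 48 bp
  218–236 → 19 bp
Sorted largest to smallest: 83, 74, 48, 19, 12 bp.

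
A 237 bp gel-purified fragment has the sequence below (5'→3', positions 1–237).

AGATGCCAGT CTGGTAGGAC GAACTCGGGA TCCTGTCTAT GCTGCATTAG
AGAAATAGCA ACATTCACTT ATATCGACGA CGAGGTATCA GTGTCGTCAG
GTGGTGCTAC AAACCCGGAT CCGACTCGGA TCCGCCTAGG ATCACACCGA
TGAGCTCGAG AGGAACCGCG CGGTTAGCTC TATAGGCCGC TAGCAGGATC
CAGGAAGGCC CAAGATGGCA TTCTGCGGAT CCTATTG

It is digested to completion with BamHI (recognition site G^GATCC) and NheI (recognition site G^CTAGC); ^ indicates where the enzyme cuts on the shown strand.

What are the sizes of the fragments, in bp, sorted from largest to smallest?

BamHI sites (GGATCC) start at positions 28, 117, 128, 196, 227.
BamHI cuts after the first base of each site, so after positions 28, 117, 128, 196, 227.
The NheI site (GCTAGC) starts at position 189.
NheI cuts after the first base of each site, so after position 189.
Combined cut positions: 28, 117, 128, 189, 196, 227.
Linear molecule, 6 cuts → 7 fragments:
  1–28 → 28 bp
  29–117 → 89 bp
  118–128 → 11 bp
  129–189 → 61 bp
  190–196 → 7 bp
  197–227 → 31 bp
  228–237 → 10 bp
Sorted largest to smallest: 89, 61, 31, 28, 11, 10, 7 bp.

89, 61, 31, 28, 11, 10, 7 bp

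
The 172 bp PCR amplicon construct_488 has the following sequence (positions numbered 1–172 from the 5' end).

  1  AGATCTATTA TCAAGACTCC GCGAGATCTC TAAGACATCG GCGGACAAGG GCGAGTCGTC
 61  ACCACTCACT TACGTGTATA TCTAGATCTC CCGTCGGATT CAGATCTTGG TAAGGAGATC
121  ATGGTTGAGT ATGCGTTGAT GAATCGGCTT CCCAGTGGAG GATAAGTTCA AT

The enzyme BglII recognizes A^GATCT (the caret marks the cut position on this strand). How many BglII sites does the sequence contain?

4

AGATCT occurs starting at positions 1, 24, 84, 102.
BglII cuts at 4 sites.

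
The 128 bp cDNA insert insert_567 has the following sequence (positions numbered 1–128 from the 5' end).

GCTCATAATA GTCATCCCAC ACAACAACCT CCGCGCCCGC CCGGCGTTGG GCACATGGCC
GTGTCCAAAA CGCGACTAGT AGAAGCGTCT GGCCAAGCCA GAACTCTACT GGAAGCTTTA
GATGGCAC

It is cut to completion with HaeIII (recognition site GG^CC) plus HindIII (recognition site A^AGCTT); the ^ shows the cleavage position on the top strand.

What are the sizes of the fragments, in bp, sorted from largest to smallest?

58, 34, 21, 15 bp

HaeIII sites (GGCC) start at positions 57, 91.
HaeIII cuts after base 2 of each site, so after positions 58, 92.
The HindIII site (AAGCTT) starts at position 113.
HindIII cuts after the first base of each site, so after position 113.
Combined cut positions: 58, 92, 113.
Linear molecule, 3 cuts → 4 fragments:
  1–58 → 58 bp
  59–92 → 34 bp
  93–113 → 21 bp
  114–128 → 15 bp
Sorted largest to smallest: 58, 34, 21, 15 bp.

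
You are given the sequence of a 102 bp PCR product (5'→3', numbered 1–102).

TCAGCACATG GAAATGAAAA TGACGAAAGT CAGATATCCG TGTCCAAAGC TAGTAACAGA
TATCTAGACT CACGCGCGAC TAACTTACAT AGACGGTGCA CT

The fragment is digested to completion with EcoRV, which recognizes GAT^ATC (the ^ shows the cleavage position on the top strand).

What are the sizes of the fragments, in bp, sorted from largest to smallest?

41, 35, 26 bp

EcoRV sites (GATATC) start at positions 33, 59.
EcoRV cuts after base 3 of each site, so after positions 35, 61.
Linear molecule, 2 cuts → 3 fragments:
  1–35 → 35 bp
  36–61 → 26 bp
  62–102 → 41 bp
Sorted largest to smallest: 41, 35, 26 bp.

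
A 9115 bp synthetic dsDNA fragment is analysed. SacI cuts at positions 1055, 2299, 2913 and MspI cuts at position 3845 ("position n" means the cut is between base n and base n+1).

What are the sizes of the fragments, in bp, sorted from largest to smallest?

Combined cut positions (sorted): 1055, 2299, 2913, 3845.
Linear molecule, 4 cuts → 5 fragments:
  1055 − 0 = 1055 bp
  2299 − 1055 = 1244 bp
  2913 − 2299 = 614 bp
  3845 − 2913 = 932 bp
  9115 − 3845 = 5270 bp
Sorted largest to smallest: 5270, 1244, 1055, 932, 614 bp.

5270, 1244, 1055, 932, 614 bp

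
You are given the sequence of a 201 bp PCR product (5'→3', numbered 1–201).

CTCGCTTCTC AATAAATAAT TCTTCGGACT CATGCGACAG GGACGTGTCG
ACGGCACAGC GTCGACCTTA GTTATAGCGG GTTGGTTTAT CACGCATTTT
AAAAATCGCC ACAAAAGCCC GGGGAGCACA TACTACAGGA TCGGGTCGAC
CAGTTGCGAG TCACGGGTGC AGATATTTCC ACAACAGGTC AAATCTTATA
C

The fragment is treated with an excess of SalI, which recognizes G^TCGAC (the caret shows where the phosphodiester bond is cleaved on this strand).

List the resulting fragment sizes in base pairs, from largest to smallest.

84, 56, 47, 14 bp

SalI sites (GTCGAC) start at positions 47, 61, 145.
SalI cuts after the first base of each site, so after positions 47, 61, 145.
Linear molecule, 3 cuts → 4 fragments:
  1–47 → 47 bp
  48–61 → 14 bp
  62–145 → 84 bp
  146–201 → 56 bp
Sorted largest to smallest: 84, 56, 47, 14 bp.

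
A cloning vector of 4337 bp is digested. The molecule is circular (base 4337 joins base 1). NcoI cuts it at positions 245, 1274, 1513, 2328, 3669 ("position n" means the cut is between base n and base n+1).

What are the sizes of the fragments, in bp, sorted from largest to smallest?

Circular molecule, 5 cuts → 5 fragments:
  1274 − 245 = 1029 bp
  1513 − 1274 = 239 bp
  2328 − 1513 = 815 bp
  3669 − 2328 = 1341 bp
  wrap: 4337 − 3669 + 245 = 913 bp
Sorted largest to smallest: 1341, 1029, 913, 815, 239 bp.

1341, 1029, 913, 815, 239 bp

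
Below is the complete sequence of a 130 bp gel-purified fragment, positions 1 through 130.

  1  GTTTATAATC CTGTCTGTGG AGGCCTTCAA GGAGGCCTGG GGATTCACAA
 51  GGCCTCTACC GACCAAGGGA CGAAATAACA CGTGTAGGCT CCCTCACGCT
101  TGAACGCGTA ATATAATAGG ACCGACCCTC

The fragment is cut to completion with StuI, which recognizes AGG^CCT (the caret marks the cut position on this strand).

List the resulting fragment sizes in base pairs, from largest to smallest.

78, 23, 17, 12 bp

StuI sites (AGGCCT) start at positions 21, 33, 50.
StuI cuts after base 3 of each site, so after positions 23, 35, 52.
Linear molecule, 3 cuts → 4 fragments:
  1–23 → 23 bp
  24–35 → 12 bp
  36–52 → 17 bp
  53–130 → 78 bp
Sorted largest to smallest: 78, 23, 17, 12 bp.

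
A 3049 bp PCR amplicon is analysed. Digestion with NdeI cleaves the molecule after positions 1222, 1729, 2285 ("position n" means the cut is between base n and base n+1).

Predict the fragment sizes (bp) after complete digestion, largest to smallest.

1222, 764, 556, 507 bp

Linear molecule, 3 cuts → 4 fragments:
  1222 − 0 = 1222 bp
  1729 − 1222 = 507 bp
  2285 − 1729 = 556 bp
  3049 − 2285 = 764 bp
Sorted largest to smallest: 1222, 764, 556, 507 bp.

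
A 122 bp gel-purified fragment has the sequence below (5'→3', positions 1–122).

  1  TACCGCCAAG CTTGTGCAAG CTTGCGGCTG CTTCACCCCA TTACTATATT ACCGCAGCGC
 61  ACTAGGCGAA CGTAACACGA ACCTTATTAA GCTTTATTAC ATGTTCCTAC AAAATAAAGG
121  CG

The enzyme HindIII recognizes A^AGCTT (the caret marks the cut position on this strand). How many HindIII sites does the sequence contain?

AAGCTT occurs starting at positions 8, 18, 89.
HindIII cuts at 3 sites.

3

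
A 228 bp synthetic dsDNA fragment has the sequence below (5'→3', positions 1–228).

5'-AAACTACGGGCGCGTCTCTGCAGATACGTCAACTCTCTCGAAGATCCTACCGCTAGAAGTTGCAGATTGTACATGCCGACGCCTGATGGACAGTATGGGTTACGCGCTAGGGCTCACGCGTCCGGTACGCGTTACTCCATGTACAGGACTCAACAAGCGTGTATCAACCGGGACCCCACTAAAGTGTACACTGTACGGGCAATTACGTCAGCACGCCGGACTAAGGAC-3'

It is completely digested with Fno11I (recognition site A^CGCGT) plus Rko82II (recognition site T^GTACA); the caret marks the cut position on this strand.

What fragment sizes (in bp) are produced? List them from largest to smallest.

Fno11I sites (ACGCGT) start at positions 116, 127.
Fno11I cuts after the first base of each site, so after positions 116, 127.
Rko82II sites (TGTACA) start at positions 68, 140, 185.
Rko82II cuts after the first base of each site, so after positions 68, 140, 185.
Combined cut positions: 68, 116, 127, 140, 185.
Linear molecule, 5 cuts → 6 fragments:
  1–68 → 68 bp
  69–116 → 48 bp
  117–127 → 11 bp
  128–140 → 13 bp
  141–185 → 45 bp
  186–228 → 43 bp
Sorted largest to smallest: 68, 48, 45, 43, 13, 11 bp.

68, 48, 45, 43, 13, 11 bp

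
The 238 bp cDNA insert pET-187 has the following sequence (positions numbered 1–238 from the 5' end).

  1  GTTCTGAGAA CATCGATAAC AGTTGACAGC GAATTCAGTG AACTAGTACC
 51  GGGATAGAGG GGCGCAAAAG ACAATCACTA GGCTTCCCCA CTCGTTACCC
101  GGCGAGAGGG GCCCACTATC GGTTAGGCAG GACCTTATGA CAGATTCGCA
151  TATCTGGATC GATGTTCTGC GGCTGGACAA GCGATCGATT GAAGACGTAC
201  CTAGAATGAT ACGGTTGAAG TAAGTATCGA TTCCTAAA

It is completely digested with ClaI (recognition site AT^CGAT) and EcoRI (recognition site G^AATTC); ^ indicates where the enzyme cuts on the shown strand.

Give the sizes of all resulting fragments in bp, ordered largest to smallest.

ClaI sites (ATCGAT) start at positions 12, 158, 184, 226.
ClaI cuts after base 2 of each site, so after positions 13, 159, 185, 227.
The EcoRI site (GAATTC) starts at position 31.
EcoRI cuts after the first base of each site, so after position 31.
Combined cut positions: 13, 31, 159, 185, 227.
Linear molecule, 5 cuts → 6 fragments:
  1–13 → 13 bp
  14–31 → 18 bp
  32–159 → 128 bp
  160–185 → 26 bp
  186–227 → 42 bp
  228–238 → 11 bp
Sorted largest to smallest: 128, 42, 26, 18, 13, 11 bp.

128, 42, 26, 18, 13, 11 bp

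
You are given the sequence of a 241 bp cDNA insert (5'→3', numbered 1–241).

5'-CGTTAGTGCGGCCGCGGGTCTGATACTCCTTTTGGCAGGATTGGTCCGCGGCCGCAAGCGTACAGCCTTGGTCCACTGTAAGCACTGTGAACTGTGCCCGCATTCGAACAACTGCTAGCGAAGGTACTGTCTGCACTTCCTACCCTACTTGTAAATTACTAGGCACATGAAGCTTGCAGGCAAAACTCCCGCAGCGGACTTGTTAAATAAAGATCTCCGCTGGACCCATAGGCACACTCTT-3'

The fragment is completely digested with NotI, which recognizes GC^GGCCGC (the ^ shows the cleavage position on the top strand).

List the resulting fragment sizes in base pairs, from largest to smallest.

192, 40, 9 bp

NotI sites (GCGGCCGC) start at positions 8, 48.
NotI cuts after base 2 of each site, so after positions 9, 49.
Linear molecule, 2 cuts → 3 fragments:
  1–9 → 9 bp
  10–49 → 40 bp
  50–241 → 192 bp
Sorted largest to smallest: 192, 40, 9 bp.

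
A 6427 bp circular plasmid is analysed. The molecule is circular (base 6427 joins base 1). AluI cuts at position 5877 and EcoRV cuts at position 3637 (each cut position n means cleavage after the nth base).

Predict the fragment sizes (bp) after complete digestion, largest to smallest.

Combined cut positions (sorted): 3637, 5877.
Circular molecule, 2 cuts → 2 fragments:
  5877 − 3637 = 2240 bp
  wrap: 6427 − 5877 + 3637 = 4187 bp
Sorted largest to smallest: 4187, 2240 bp.

4187, 2240 bp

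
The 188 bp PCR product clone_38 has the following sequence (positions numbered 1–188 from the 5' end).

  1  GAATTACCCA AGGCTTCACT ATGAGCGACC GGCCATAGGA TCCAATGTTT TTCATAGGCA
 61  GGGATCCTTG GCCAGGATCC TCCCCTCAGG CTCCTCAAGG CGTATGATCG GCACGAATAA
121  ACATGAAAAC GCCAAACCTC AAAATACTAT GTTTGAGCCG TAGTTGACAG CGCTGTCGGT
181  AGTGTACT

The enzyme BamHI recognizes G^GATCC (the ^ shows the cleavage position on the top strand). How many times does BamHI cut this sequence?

3

GGATCC occurs starting at positions 38, 62, 75.
BamHI cuts at 3 sites.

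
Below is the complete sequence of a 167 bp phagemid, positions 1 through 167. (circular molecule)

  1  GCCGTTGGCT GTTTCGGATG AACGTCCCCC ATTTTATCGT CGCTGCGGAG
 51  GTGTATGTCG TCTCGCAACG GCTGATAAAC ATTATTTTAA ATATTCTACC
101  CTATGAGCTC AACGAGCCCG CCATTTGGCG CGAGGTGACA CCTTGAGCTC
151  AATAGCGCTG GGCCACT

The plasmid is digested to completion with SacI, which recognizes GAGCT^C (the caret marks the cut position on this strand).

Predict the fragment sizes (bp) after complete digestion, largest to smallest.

127, 40 bp

SacI sites (GAGCTC) start at positions 105, 145.
SacI cuts after base 5 of each site (before the last base), so after positions 109, 149.
Circular molecule, 2 cuts → 2 fragments:
  110–149 → 40 bp
  150–167 then 1–109 → 18 + 109 = 127 bp
Sorted largest to smallest: 127, 40 bp.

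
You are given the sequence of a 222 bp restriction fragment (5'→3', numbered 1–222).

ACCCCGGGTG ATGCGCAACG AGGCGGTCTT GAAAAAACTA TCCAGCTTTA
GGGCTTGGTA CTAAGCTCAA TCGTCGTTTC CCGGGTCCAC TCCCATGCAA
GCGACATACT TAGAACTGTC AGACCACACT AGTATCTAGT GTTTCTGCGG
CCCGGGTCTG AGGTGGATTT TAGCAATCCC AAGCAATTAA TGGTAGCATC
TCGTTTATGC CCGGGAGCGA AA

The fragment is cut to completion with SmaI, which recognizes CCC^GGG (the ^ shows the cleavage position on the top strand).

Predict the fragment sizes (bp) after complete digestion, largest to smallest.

77, 71, 59, 10, 5 bp

SmaI sites (CCCGGG) start at positions 3, 80, 151, 210.
SmaI cuts after base 3 of each site, so after positions 5, 82, 153, 212.
Linear molecule, 4 cuts → 5 fragments:
  1–5 → 5 bp
  6–82 → 77 bp
  83–153 → 71 bp
  154–212 → 59 bp
  213–222 → 10 bp
Sorted largest to smallest: 77, 71, 59, 10, 5 bp.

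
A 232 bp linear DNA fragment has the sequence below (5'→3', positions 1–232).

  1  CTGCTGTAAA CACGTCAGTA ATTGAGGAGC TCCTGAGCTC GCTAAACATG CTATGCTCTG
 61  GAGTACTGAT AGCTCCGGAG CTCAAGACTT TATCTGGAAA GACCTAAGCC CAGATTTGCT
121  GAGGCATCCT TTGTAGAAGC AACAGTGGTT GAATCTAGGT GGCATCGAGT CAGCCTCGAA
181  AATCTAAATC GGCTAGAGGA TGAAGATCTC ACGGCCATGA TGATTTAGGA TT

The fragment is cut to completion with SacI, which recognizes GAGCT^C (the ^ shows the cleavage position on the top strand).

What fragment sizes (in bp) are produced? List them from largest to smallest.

SacI sites (GAGCTC) start at positions 27, 35, 78.
SacI cuts after base 5 of each site (before the last base), so after positions 31, 39, 82.
Linear molecule, 3 cuts → 4 fragments:
  1–31 → 31 bp
  32–39 → 8 bp
  40–82 → 43 bp
  83–232 → 150 bp
Sorted largest to smallest: 150, 43, 31, 8 bp.

150, 43, 31, 8 bp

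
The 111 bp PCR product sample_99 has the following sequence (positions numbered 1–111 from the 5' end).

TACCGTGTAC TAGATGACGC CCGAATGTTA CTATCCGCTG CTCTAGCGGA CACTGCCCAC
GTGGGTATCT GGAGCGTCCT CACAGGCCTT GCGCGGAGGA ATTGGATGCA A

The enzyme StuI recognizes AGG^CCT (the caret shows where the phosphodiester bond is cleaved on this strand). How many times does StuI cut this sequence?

AGGCCT occurs starting at position 84.
StuI cuts at 1 site.

1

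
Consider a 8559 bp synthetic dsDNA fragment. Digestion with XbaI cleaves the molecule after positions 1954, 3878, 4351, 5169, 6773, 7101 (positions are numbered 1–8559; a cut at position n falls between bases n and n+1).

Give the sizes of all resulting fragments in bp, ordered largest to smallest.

Linear molecule, 6 cuts → 7 fragments:
  1954 − 0 = 1954 bp
  3878 − 1954 = 1924 bp
  4351 − 3878 = 473 bp
  5169 − 4351 = 818 bp
  6773 − 5169 = 1604 bp
  7101 − 6773 = 328 bp
  8559 − 7101 = 1458 bp
Sorted largest to smallest: 1954, 1924, 1604, 1458, 818, 473, 328 bp.

1954, 1924, 1604, 1458, 818, 473, 328 bp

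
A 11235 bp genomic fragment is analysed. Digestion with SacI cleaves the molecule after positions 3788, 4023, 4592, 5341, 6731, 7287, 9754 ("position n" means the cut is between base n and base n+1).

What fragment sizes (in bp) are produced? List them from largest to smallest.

3788, 2467, 1481, 1390, 749, 569, 556, 235 bp

Linear molecule, 7 cuts → 8 fragments:
  3788 − 0 = 3788 bp
  4023 − 3788 = 235 bp
  4592 − 4023 = 569 bp
  5341 − 4592 = 749 bp
  6731 − 5341 = 1390 bp
  7287 − 6731 = 556 bp
  9754 − 7287 = 2467 bp
  11235 − 9754 = 1481 bp
Sorted largest to smallest: 3788, 2467, 1481, 1390, 749, 569, 556, 235 bp.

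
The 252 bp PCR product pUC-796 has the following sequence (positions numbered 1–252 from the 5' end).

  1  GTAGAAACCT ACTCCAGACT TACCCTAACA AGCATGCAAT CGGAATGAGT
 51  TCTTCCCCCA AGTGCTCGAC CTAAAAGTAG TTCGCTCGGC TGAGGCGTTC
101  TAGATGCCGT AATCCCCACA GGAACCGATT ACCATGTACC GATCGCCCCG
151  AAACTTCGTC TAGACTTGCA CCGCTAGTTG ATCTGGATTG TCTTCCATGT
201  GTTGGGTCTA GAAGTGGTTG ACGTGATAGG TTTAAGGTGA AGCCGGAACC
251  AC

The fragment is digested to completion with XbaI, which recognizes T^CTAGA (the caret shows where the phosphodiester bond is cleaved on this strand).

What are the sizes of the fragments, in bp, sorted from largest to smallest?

99, 60, 48, 45 bp

XbaI sites (TCTAGA) start at positions 99, 159, 207.
XbaI cuts after the first base of each site, so after positions 99, 159, 207.
Linear molecule, 3 cuts → 4 fragments:
  1–99 → 99 bp
  100–159 → 60 bp
  160–207 → 48 bp
  208–252 → 45 bp
Sorted largest to smallest: 99, 60, 48, 45 bp.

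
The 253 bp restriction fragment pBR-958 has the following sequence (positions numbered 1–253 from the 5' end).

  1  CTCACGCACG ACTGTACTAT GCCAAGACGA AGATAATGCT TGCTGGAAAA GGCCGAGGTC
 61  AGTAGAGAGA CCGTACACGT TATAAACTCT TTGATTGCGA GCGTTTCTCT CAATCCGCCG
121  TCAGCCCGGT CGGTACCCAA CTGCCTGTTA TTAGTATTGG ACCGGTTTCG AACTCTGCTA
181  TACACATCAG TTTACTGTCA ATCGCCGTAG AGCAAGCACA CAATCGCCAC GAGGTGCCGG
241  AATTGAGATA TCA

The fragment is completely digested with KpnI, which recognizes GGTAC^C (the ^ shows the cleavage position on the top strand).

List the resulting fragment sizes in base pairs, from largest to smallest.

136, 117 bp

The KpnI site (GGTACC) starts at position 132.
KpnI cuts after base 5 of each site (before the last base), so after position 136.
Linear molecule, 1 cut → 2 fragments:
  1–136 → 136 bp
  137–253 → 117 bp
Sorted largest to smallest: 136, 117 bp.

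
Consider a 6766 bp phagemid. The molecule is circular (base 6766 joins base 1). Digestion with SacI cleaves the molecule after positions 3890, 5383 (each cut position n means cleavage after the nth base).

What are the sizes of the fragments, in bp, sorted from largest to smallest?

5273, 1493 bp

Circular molecule, 2 cuts → 2 fragments:
  5383 − 3890 = 1493 bp
  wrap: 6766 − 5383 + 3890 = 5273 bp
Sorted largest to smallest: 5273, 1493 bp.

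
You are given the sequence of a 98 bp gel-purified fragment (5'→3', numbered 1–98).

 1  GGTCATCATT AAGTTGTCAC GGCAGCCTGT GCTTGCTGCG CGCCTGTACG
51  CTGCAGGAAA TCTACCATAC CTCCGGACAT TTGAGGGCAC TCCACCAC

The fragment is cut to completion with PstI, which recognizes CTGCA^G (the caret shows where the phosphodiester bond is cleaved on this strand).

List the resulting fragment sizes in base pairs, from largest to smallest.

The PstI site (CTGCAG) starts at position 51.
PstI cuts after base 5 of each site (before the last base), so after position 55.
Linear molecule, 1 cut → 2 fragments:
  1–55 → 55 bp
  56–98 → 43 bp
Sorted largest to smallest: 55, 43 bp.

55, 43 bp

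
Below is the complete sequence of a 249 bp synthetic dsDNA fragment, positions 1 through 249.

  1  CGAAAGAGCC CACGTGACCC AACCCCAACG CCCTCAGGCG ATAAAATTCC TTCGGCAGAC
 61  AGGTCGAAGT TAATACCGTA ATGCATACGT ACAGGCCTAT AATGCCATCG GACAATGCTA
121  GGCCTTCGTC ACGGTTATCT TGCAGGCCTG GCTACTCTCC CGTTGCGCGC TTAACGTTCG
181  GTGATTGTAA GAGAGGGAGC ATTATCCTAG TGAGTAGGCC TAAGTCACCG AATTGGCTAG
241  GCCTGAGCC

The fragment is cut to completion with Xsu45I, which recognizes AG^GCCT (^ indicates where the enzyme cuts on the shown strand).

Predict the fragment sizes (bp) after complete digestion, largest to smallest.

94, 72, 27, 24, 23, 9 bp

Xsu45I sites (AGGCCT) start at positions 93, 120, 144, 216, 239.
Xsu45I cuts after base 2 of each site, so after positions 94, 121, 145, 217, 240.
Linear molecule, 5 cuts → 6 fragments:
  1–94 → 94 bp
  95–121 → 27 bp
  122–145 → 24 bp
  146–217 → 72 bp
  218–240 → 23 bp
  241–249 → 9 bp
Sorted largest to smallest: 94, 72, 27, 24, 23, 9 bp.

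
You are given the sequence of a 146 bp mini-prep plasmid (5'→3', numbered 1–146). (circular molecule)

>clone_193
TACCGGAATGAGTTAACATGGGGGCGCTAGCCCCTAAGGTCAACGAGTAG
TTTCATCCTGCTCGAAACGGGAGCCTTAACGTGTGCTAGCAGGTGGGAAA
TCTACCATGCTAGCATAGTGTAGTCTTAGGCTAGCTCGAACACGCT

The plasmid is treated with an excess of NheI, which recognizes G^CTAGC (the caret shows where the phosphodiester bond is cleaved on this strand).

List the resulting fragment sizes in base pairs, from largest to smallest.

NheI sites (GCTAGC) start at positions 26, 85, 109, 130.
NheI cuts after the first base of each site, so after positions 26, 85, 109, 130.
Circular molecule, 4 cuts → 4 fragments:
  27–85 → 59 bp
  86–109 → 24 bp
  110–130 → 21 bp
  131–146 then 1–26 → 16 + 26 = 42 bp
Sorted largest to smallest: 59, 42, 24, 21 bp.

59, 42, 24, 21 bp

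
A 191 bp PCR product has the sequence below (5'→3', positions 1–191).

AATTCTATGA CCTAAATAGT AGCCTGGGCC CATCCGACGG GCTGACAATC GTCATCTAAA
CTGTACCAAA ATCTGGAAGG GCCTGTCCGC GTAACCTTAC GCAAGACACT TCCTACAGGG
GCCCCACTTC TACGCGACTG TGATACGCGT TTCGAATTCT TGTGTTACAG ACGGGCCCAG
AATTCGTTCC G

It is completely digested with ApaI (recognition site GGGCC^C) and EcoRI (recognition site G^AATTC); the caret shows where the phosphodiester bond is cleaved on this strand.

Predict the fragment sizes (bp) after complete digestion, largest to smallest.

93, 31, 30, 23, 11, 3 bp

ApaI sites (GGGCCC) start at positions 26, 119, 173.
ApaI cuts after base 5 of each site (before the last base), so after positions 30, 123, 177.
EcoRI sites (GAATTC) start at positions 154, 180.
EcoRI cuts after the first base of each site, so after positions 154, 180.
Combined cut positions: 30, 123, 154, 177, 180.
Linear molecule, 5 cuts → 6 fragments:
  1–30 → 30 bp
  31–123 → 93 bp
  124–154 → 31 bp
  155–177 → 23 bp
  178–180 → 3 bp
  181–191 → 11 bp
Sorted largest to smallest: 93, 31, 30, 23, 11, 3 bp.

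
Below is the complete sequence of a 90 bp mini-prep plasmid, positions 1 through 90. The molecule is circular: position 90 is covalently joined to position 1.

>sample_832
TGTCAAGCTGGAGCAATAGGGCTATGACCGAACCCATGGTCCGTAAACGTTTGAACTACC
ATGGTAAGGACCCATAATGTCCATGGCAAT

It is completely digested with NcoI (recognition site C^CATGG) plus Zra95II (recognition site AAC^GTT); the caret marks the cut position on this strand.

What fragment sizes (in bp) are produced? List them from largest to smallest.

NcoI sites (CCATGG) start at positions 34, 59, 81.
NcoI cuts after the first base of each site, so after positions 34, 59, 81.
The Zra95II site (AACGTT) starts at position 46.
Zra95II cuts after base 3 of each site, so after position 48.
Combined cut positions: 34, 48, 59, 81.
Circular molecule, 4 cuts → 4 fragments:
  35–48 → 14 bp
  49–59 → 11 bp
  60–81 → 22 bp
  82–90 then 1–34 → 9 + 34 = 43 bp
Sorted largest to smallest: 43, 22, 14, 11 bp.

43, 22, 14, 11 bp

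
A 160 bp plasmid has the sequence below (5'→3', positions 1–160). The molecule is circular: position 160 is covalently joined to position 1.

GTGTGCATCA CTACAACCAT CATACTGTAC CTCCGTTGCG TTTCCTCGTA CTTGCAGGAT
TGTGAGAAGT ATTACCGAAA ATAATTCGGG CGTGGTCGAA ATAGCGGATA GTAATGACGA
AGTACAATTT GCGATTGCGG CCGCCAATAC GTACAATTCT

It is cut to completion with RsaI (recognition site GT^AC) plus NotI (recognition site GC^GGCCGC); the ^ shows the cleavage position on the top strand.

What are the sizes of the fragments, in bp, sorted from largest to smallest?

74, 36, 21, 15, 14 bp

RsaI sites (GTAC) start at positions 27, 48, 122, 151.
RsaI cuts after base 2 of each site, so after positions 28, 49, 123, 152.
The NotI site (GCGGCCGC) starts at position 137.
NotI cuts after base 2 of each site, so after position 138.
Combined cut positions: 28, 49, 123, 138, 152.
Circular molecule, 5 cuts → 5 fragments:
  29–49 → 21 bp
  50–123 → 74 bp
  124–138 → 15 bp
  139–152 → 14 bp
  153–160 then 1–28 → 8 + 28 = 36 bp
Sorted largest to smallest: 74, 36, 21, 15, 14 bp.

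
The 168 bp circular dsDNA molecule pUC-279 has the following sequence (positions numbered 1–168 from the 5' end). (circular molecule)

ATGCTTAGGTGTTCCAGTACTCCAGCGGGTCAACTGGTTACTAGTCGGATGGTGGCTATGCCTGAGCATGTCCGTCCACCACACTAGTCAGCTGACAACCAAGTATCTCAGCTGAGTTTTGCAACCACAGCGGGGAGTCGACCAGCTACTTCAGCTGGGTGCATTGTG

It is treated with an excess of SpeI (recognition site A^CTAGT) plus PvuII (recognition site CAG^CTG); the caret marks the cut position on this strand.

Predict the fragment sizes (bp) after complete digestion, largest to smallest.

SpeI sites (ACTAGT) start at positions 40, 83.
SpeI cuts after the first base of each site, so after positions 40, 83.
PvuII sites (CAGCTG) start at positions 89, 109, 152.
PvuII cuts after base 3 of each site, so after positions 91, 111, 154.
Combined cut positions: 40, 83, 91, 111, 154.
Circular molecule, 5 cuts → 5 fragments:
  41–83 → 43 bp
  84–91 → 8 bp
  92–111 → 20 bp
  112–154 → 43 bp
  155–168 then 1–40 → 14 + 40 = 54 bp
Sorted largest to smallest: 54, 43, 43, 20, 8 bp.

54, 43, 43, 20, 8 bp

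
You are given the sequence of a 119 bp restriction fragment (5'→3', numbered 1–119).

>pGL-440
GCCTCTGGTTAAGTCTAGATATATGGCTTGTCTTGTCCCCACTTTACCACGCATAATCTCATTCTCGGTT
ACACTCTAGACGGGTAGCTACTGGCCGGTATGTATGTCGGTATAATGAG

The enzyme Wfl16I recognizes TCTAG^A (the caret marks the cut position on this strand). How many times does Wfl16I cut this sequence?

2

TCTAGA occurs starting at positions 14, 75.
Wfl16I cuts at 2 sites.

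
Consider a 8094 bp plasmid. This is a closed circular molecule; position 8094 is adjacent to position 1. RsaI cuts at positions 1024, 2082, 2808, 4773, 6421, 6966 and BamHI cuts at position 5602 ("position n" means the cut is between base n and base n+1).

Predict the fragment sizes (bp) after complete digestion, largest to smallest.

Combined cut positions (sorted): 1024, 2082, 2808, 4773, 5602, 6421, 6966.
Circular molecule, 7 cuts → 7 fragments:
  2082 − 1024 = 1058 bp
  2808 − 2082 = 726 bp
  4773 − 2808 = 1965 bp
  5602 − 4773 = 829 bp
  6421 − 5602 = 819 bp
  6966 − 6421 = 545 bp
  wrap: 8094 − 6966 + 1024 = 2152 bp
Sorted largest to smallest: 2152, 1965, 1058, 829, 819, 726, 545 bp.

2152, 1965, 1058, 829, 819, 726, 545 bp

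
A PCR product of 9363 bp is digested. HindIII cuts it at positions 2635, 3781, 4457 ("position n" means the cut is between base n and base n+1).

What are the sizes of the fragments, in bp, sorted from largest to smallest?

Linear molecule, 3 cuts → 4 fragments:
  2635 − 0 = 2635 bp
  3781 − 2635 = 1146 bp
  4457 − 3781 = 676 bp
  9363 − 4457 = 4906 bp
Sorted largest to smallest: 4906, 2635, 1146, 676 bp.

4906, 2635, 1146, 676 bp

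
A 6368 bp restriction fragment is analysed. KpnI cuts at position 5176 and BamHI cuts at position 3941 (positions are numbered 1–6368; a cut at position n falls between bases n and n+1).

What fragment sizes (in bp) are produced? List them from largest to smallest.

3941, 1235, 1192 bp

Combined cut positions (sorted): 3941, 5176.
Linear molecule, 2 cuts → 3 fragments:
  3941 − 0 = 3941 bp
  5176 − 3941 = 1235 bp
  6368 − 5176 = 1192 bp
Sorted largest to smallest: 3941, 1235, 1192 bp.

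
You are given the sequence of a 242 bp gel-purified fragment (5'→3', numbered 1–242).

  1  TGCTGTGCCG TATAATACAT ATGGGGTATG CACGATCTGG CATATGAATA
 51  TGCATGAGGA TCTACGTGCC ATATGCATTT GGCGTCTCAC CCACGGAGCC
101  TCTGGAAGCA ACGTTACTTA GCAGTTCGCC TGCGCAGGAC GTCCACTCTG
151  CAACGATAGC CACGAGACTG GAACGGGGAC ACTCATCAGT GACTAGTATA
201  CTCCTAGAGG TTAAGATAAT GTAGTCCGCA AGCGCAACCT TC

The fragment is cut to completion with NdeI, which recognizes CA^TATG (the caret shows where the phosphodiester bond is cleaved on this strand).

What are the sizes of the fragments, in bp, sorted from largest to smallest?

NdeI sites (CATATG) start at positions 18, 41, 70.
NdeI cuts after base 2 of each site, so after positions 19, 42, 71.
Linear molecule, 3 cuts → 4 fragments:
  1–19 → 19 bp
  20–42 → 23 bp
  43–71 → 29 bp
  72–242 → 171 bp
Sorted largest to smallest: 171, 29, 23, 19 bp.

171, 29, 23, 19 bp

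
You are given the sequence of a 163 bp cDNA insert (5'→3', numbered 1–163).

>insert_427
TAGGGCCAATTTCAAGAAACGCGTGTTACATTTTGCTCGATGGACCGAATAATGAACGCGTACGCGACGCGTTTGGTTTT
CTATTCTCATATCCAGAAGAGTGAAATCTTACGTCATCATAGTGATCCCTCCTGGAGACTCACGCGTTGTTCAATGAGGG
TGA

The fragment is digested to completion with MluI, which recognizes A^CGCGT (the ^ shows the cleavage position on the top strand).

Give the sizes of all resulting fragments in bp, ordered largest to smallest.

75, 37, 21, 19, 11 bp

MluI sites (ACGCGT) start at positions 19, 56, 67, 142.
MluI cuts after the first base of each site, so after positions 19, 56, 67, 142.
Linear molecule, 4 cuts → 5 fragments:
  1–19 → 19 bp
  20–56 → 37 bp
  57–67 → 11 bp
  68–142 → 75 bp
  143–163 → 21 bp
Sorted largest to smallest: 75, 37, 21, 19, 11 bp.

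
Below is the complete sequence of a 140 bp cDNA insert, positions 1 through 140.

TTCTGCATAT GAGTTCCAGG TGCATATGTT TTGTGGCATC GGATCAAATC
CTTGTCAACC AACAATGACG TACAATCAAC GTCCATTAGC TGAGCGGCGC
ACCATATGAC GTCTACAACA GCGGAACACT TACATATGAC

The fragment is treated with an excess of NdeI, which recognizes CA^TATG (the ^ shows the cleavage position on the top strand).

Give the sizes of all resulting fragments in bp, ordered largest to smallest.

NdeI sites (CATATG) start at positions 6, 23, 103, 133.
NdeI cuts after base 2 of each site, so after positions 7, 24, 104, 134.
Linear molecule, 4 cuts → 5 fragments:
  1–7 → 7 bp
  8–24 → 17 bp
  25–104 → 80 bp
  105–134 → 30 bp
  135–140 → 6 bp
Sorted largest to smallest: 80, 30, 17, 7, 6 bp.

80, 30, 17, 7, 6 bp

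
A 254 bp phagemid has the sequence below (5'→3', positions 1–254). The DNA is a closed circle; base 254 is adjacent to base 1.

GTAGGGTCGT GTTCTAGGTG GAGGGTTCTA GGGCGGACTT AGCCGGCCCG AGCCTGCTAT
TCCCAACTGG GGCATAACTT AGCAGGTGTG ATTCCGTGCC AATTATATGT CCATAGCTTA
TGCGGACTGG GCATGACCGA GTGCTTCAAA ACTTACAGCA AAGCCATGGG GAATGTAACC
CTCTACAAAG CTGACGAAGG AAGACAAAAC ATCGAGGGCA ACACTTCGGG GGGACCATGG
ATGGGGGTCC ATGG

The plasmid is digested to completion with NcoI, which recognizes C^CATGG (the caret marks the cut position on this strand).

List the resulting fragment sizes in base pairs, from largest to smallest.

169, 71, 14 bp

NcoI sites (CCATGG) start at positions 164, 235, 249.
NcoI cuts after the first base of each site, so after positions 164, 235, 249.
Circular molecule, 3 cuts → 3 fragments:
  165–235 → 71 bp
  236–249 → 14 bp
  250–254 then 1–164 → 5 + 164 = 169 bp
Sorted largest to smallest: 169, 71, 14 bp.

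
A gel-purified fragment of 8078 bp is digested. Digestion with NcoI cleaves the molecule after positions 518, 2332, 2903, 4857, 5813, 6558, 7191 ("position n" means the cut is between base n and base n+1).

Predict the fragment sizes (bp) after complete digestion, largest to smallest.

1954, 1814, 956, 887, 745, 633, 571, 518 bp

Linear molecule, 7 cuts → 8 fragments:
  518 − 0 = 518 bp
  2332 − 518 = 1814 bp
  2903 − 2332 = 571 bp
  4857 − 2903 = 1954 bp
  5813 − 4857 = 956 bp
  6558 − 5813 = 745 bp
  7191 − 6558 = 633 bp
  8078 − 7191 = 887 bp
Sorted largest to smallest: 1954, 1814, 956, 887, 745, 633, 571, 518 bp.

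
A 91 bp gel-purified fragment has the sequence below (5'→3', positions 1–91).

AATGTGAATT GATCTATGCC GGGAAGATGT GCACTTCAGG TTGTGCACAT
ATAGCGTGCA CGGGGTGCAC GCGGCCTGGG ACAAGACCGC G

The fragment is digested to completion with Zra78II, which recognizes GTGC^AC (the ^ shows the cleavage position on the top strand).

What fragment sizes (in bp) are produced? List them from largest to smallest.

32, 23, 14, 13, 9 bp

Zra78II sites (GTGCAC) start at positions 29, 43, 56, 65.
Zra78II cuts after base 4 of each site, so after positions 32, 46, 59, 68.
Linear molecule, 4 cuts → 5 fragments:
  1–32 → 32 bp
  33–46 → 14 bp
  47–59 → 13 bp
  60–68 → 9 bp
  69–91 → 23 bp
Sorted largest to smallest: 32, 23, 14, 13, 9 bp.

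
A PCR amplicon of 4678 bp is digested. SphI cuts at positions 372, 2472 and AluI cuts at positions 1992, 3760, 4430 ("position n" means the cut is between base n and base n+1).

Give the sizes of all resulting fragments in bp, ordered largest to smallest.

1620, 1288, 670, 480, 372, 248 bp

Combined cut positions (sorted): 372, 1992, 2472, 3760, 4430.
Linear molecule, 5 cuts → 6 fragments:
  372 − 0 = 372 bp
  1992 − 372 = 1620 bp
  2472 − 1992 = 480 bp
  3760 − 2472 = 1288 bp
  4430 − 3760 = 670 bp
  4678 − 4430 = 248 bp
Sorted largest to smallest: 1620, 1288, 670, 480, 372, 248 bp.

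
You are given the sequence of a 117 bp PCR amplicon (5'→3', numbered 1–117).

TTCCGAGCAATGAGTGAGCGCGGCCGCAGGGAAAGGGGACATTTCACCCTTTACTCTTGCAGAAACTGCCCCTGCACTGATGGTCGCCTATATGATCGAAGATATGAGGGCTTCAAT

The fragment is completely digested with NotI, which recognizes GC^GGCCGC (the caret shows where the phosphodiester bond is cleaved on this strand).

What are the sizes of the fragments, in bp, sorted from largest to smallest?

96, 21 bp

The NotI site (GCGGCCGC) starts at position 20.
NotI cuts after base 2 of each site, so after position 21.
Linear molecule, 1 cut → 2 fragments:
  1–21 → 21 bp
  22–117 → 96 bp
Sorted largest to smallest: 96, 21 bp.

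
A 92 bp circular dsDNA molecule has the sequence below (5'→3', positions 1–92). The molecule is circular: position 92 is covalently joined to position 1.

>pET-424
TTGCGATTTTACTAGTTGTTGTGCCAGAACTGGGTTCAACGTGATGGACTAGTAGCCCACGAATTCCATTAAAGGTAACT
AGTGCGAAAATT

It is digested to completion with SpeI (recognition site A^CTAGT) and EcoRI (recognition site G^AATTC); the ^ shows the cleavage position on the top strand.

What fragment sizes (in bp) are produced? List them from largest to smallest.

SpeI sites (ACTAGT) start at positions 11, 48, 78.
SpeI cuts after the first base of each site, so after positions 11, 48, 78.
The EcoRI site (GAATTC) starts at position 61.
EcoRI cuts after the first base of each site, so after position 61.
Combined cut positions: 11, 48, 61, 78.
Circular molecule, 4 cuts → 4 fragments:
  12–48 → 37 bp
  49–61 → 13 bp
  62–78 → 17 bp
  79–92 then 1–11 → 14 + 11 = 25 bp
Sorted largest to smallest: 37, 25, 17, 13 bp.

37, 25, 17, 13 bp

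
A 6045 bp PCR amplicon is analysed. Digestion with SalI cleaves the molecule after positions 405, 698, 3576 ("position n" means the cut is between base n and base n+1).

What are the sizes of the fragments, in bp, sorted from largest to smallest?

2878, 2469, 405, 293 bp

Linear molecule, 3 cuts → 4 fragments:
  405 − 0 = 405 bp
  698 − 405 = 293 bp
  3576 − 698 = 2878 bp
  6045 − 3576 = 2469 bp
Sorted largest to smallest: 2878, 2469, 405, 293 bp.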